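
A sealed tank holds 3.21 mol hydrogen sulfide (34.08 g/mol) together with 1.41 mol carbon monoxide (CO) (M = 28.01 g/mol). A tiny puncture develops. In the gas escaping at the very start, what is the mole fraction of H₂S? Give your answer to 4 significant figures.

Effusion rate of each component ∝ n_i/√M_i (partial pressure × 1/√M).
So x_H₂S in the escaping gas = (n_H₂S/√M_H₂S) / Σ(n_i/√M_i)
= (3.21/√34.08) / (3.21/√34.08 + 1.41/√28.01) = 0.5499/(0.5499 + 0.2664) = 0.6736.

0.6736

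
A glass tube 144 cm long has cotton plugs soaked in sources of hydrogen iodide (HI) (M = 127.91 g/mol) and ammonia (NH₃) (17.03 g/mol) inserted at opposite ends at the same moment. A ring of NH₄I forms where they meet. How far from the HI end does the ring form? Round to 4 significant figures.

Distances travelled in equal time are proportional to diffusion rates, so d_HI/d_NH₃ = √(M_NH₃/M_HI) = √(17.03/127.91) = 0.3649.
With d_HI + d_NH₃ = 144 cm, d_NH₃ = 144/(1 + 0.3649) = 105.5 cm.
d_HI = 144 − 105.5 = 38.50 cm.

38.50 cm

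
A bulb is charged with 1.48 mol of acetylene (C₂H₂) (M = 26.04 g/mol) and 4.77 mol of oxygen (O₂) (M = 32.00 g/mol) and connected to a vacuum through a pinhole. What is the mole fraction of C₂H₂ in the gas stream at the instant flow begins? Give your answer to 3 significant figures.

0.256

Each component's effusion rate ∝ (its partial pressure)·(1/√M) ∝ n_i/√M_i.
x_C₂H₂(eff) = (n_C₂H₂/√M_C₂H₂) / (n_C₂H₂/√M_C₂H₂ + n_O₂/√M_O₂)
= (1.48/√26.04) / (1.48/√26.04 + 4.77/√32.00) = 0.2900/(0.2900 + 0.8432) = 0.256.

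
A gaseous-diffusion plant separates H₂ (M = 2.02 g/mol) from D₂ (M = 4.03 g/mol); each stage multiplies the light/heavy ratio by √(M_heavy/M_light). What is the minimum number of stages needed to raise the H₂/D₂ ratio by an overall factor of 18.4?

Per stage α = (4.03/2.02)^(1/2) = 1.99505^0.5, giving ln α = 0.3453.
Need α^N ≥ 18.4 ⇒ N ≥ ln(18.4) / ln α = 2.912 / 0.3453 = 8.43.
Minimum whole number of stages: N = 9.

9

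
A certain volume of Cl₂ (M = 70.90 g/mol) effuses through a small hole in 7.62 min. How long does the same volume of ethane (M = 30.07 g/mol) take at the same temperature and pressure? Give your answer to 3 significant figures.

From Graham's law, t_C₂H₆/t_Cl₂ = √(M_C₂H₆/M_Cl₂) = √(30.07/70.90) = √0.4241 = 0.6512.
So the time for C₂H₆ is 7.62 × 0.6512 = 4.96 min.

4.96 min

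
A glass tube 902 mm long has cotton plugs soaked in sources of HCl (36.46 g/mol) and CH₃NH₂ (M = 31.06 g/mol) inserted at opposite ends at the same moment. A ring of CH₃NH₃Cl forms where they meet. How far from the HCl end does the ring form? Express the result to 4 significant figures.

Graham's law gives d_HCl/d_CH₃NH₂ = rate_HCl/rate_CH₃NH₂ = √(M_CH₃NH₂/M_HCl) = √(31.06/36.46) = 0.9230.
With d_HCl + d_CH₃NH₂ = 902 mm, d_CH₃NH₂ = 902/(1 + 0.9230) = 469.1 mm.
d_HCl = 902 − 469.1 = 432.9 mm.

432.9 mm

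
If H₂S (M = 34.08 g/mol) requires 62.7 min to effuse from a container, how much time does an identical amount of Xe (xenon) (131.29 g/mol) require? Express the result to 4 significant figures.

By Graham's law, t_Xe/t_H₂S = √(M_Xe/M_H₂S) = √(131.29/34.08) = √3.852 = 1.963.
So the time for Xe is 62.7 × 1.963 = 123.1 min.

123.1 min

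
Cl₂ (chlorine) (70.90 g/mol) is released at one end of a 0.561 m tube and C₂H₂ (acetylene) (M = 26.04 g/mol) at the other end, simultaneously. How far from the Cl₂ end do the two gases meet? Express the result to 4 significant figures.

0.2117 m

Distances travelled in equal time are proportional to diffusion rates, so d_Cl₂/d_C₂H₂ = √(M_C₂H₂/M_Cl₂) = √(26.04/70.90) = 0.6060.
With d_Cl₂ + d_C₂H₂ = 0.561 m, d_C₂H₂ = 0.561/(1 + 0.6060) = 0.3493 m.
d_Cl₂ = 0.561 − 0.3493 = 0.2117 m.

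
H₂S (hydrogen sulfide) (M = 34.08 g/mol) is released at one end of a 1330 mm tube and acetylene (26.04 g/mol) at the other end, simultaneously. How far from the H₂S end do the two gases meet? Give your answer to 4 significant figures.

The fronts meet when d_H₂S + d_C₂H₂ = L with d_H₂S/d_C₂H₂ = √(M_C₂H₂/M_H₂S) (Graham's law). Here √(M_C₂H₂/M_H₂S) = √(26.04/34.08) = 0.8741.
With d_H₂S + d_C₂H₂ = 1330 mm, d_C₂H₂ = 1330/(1 + 0.8741) = 709.7 mm.
d_H₂S = 1330 − 709.7 = 620.3 mm.

620.3 mm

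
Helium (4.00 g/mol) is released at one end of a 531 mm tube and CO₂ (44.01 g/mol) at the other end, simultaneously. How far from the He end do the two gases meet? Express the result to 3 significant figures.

In equal time, each gas travels a distance ∝ its rate ∝ 1/√M, so d_He/d_CO₂ = √(M_CO₂/M_He) = √(44.01/4.00) = 3.317.
With d_He + d_CO₂ = 531 mm, d_CO₂ = 531/(1 + 3.317) = 123.0 mm.
d_He = 531 − 123.0 = 408 mm.

408 mm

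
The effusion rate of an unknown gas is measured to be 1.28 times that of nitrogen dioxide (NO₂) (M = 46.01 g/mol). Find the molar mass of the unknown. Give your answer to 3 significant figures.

Graham's law gives rate_X/rate_NO₂ = √(M_NO₂/M_X).
1.28 = √(46.01/M_X)
M_X = 46.01 / 1.28² = 46.01 / 1.638 = 28.1 g/mol

28.1 g/mol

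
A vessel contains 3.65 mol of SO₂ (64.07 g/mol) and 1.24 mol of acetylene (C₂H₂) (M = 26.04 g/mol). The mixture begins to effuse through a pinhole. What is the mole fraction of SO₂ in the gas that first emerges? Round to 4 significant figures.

Rate_i ∝ x_i/√M_i (Graham's law weighted by mole fraction), so the effusate composition follows n_i/√M_i.
x_SO₂(eff) = (n_SO₂/√M_SO₂) / (n_SO₂/√M_SO₂ + n_C₂H₂/√M_C₂H₂)
= (3.65/√64.07) / (3.65/√64.07 + 1.24/√26.04) = 0.4560/(0.4560 + 0.2430) = 0.6524.

0.6524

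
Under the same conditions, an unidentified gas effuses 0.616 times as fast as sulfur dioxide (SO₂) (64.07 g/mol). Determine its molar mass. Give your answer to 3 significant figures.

By Graham's law, rate_X/rate_SO₂ = √(M_SO₂/M_X).
0.616 = √(64.07/M_X)
M_X = 64.07 / 0.616² = 64.07 / 0.3795 = 169 g/mol

169 g/mol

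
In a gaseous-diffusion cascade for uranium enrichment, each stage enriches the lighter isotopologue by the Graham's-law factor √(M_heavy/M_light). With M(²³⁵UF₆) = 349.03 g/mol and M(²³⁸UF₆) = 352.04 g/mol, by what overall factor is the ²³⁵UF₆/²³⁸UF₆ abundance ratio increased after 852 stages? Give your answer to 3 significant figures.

38.8

Each stage multiplies the ratio by α = √(352.04/349.03), so after 852 stages the overall factor is α^852 = (352.04/349.03)^(852/2).
= 1.00862^426 = 38.8.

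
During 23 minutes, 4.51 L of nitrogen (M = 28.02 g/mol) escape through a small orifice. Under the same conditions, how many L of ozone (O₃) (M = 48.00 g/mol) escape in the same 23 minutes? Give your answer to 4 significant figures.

From Graham's law, rate_O₃/rate_N₂ = √(M_N₂/M_O₃) = √(28.02/48.00) = √0.5837 = 0.7640.
So the volume for O₃ is 4.51 × 0.7640 = 3.446 L.

3.446 L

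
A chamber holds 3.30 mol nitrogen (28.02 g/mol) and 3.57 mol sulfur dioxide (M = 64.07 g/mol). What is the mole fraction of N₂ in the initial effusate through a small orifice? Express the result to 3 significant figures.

0.583

Rate_i ∝ x_i/√M_i (Graham's law weighted by mole fraction), so the effusate composition follows n_i/√M_i.
Mole fraction of N₂ in the effusate = (n_N₂/√M_N₂) / (n_N₂/√M_N₂ + n_SO₂/√M_SO₂)
= (3.30/√28.02) / (3.30/√28.02 + 3.57/√64.07) = 0.6234/(0.6234 + 0.4460) = 0.583.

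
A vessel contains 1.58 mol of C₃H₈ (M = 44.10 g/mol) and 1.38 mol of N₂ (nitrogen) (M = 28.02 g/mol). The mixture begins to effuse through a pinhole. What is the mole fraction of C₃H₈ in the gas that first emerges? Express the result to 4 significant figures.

0.4772

The effusion rate of species i is ∝ p_i/√M_i ∝ n_i/√M_i.
x_C₃H₈(eff) = (n_C₃H₈/√M_C₃H₈) / (n_C₃H₈/√M_C₃H₈ + n_N₂/√M_N₂)
= (1.58/√44.10) / (1.58/√44.10 + 1.38/√28.02) = 0.2379/(0.2379 + 0.2607) = 0.4772.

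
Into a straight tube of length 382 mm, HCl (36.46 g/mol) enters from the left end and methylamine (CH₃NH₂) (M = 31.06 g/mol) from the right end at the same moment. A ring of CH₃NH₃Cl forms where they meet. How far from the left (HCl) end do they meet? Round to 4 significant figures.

183.4 mm

Graham's law gives d_HCl/d_CH₃NH₂ = rate_HCl/rate_CH₃NH₂ = √(M_CH₃NH₂/M_HCl) = √(31.06/36.46) = 0.9230.
With d_HCl + d_CH₃NH₂ = 382 mm, d_CH₃NH₂ = 382/(1 + 0.9230) = 198.6 mm.
d_HCl = 382 − 198.6 = 183.4 mm.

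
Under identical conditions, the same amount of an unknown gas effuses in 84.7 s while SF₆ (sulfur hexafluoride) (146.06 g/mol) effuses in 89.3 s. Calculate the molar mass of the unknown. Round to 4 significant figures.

By Graham's law, t_X/t_SF₆ = √(M_X/M_SF₆).
84.7/89.3 = 0.9485 = √(M_X/146.06)
M_X = 146.06 × 0.9485² = 146.06 × 0.8996 = 131.4 g/mol

131.4 g/mol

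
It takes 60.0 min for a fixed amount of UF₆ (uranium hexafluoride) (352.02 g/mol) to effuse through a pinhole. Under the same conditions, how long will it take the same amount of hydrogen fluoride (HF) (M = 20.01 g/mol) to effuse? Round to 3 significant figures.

Since effusion rate ∝ 1/√M, t_HF/t_UF₆ = √(M_HF/M_UF₆) = √(20.01/352.02) = √0.05684 = 0.2384.
So the time for HF is 60.0 × 0.2384 = 14.3 min.

14.3 min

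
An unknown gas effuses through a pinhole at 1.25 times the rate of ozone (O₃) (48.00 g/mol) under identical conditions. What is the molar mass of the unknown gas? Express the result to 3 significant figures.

From Graham's law, rate_X/rate_O₃ = √(M_O₃/M_X).
1.25 = √(48.00/M_X)
M_X = 48.00 / 1.25² = 48.00 / 1.562 = 30.7 g/mol

30.7 g/mol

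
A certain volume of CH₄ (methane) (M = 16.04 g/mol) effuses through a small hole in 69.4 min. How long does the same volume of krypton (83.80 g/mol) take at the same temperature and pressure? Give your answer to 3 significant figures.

Since effusion rate ∝ 1/√M, t_Kr/t_CH₄ = √(M_Kr/M_CH₄) = √(83.80/16.04) = √5.224 = 2.286.
So the time for Kr is 69.4 × 2.286 = 159 min.

159 min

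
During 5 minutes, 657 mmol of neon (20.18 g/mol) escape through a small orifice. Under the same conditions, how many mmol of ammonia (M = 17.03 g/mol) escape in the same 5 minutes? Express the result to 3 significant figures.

Graham's law gives rate_NH₃/rate_Ne = √(M_Ne/M_NH₃) = √(20.18/17.03) = √1.185 = 1.089.
So the amount for NH₃ is 657 × 1.089 = 715 mmol.

715 mmol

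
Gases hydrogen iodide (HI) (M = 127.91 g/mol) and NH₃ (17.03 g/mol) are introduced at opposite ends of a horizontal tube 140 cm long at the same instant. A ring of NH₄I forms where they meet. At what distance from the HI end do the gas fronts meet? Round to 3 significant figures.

37.4 cm

In equal time, each gas travels a distance ∝ its rate ∝ 1/√M, so d_HI/d_NH₃ = √(M_NH₃/M_HI) = √(17.03/127.91) = 0.3649.
With d_HI + d_NH₃ = 140 cm, d_NH₃ = 140/(1 + 0.3649) = 102.6 cm.
d_HI = 140 − 102.6 = 37.4 cm.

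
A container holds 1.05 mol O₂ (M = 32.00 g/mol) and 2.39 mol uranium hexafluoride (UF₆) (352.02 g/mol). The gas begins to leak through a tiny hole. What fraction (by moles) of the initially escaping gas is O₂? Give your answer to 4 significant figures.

0.5930

Rate_i ∝ x_i/√M_i (Graham's law weighted by mole fraction), so the effusate composition follows n_i/√M_i.
So x_O₂ in the escaping gas = (n_O₂/√M_O₂) / Σ(n_i/√M_i)
= (1.05/√32.00) / (1.05/√32.00 + 2.39/√352.02) = 0.1856/(0.1856 + 0.1274) = 0.5930.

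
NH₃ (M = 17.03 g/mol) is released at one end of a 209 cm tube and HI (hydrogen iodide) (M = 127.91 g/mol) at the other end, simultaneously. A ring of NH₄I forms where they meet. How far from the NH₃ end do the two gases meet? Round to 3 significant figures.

The fronts meet when d_NH₃ + d_HI = L with d_NH₃/d_HI = √(M_HI/M_NH₃) (Graham's law). Here √(M_HI/M_NH₃) = √(127.91/17.03) = 2.741.
With d_NH₃ + d_HI = 209 cm, d_HI = 209/(1 + 2.741) = 55.87 cm.
d_NH₃ = 209 − 55.87 = 153 cm.

153 cm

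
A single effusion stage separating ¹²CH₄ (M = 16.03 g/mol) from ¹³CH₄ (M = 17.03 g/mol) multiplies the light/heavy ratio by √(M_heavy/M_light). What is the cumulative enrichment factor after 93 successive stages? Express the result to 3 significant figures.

16.7

After 93 stages the ratio has grown by (√(17.03/16.03))^93 = (17.03/16.03)^(93/2).
= 1.06238^(93/2) = 16.7.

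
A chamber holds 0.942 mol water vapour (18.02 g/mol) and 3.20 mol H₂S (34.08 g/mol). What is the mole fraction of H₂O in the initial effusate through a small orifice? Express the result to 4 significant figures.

0.2882

Rate_i ∝ x_i/√M_i (Graham's law weighted by mole fraction), so the effusate composition follows n_i/√M_i.
x_H₂O(eff) = (n_H₂O/√M_H₂O) / (n_H₂O/√M_H₂O + n_H₂S/√M_H₂S)
= (0.942/√18.02) / (0.942/√18.02 + 3.20/√34.08) = 0.2219/(0.2219 + 0.5482) = 0.2882.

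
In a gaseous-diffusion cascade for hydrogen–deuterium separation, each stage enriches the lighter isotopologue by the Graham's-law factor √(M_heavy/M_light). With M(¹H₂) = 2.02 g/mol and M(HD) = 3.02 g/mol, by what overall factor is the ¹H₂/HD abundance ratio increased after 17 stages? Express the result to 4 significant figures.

30.52

Overall factor = α^17 with α = √(3.02/2.02), i.e. (3.02/2.02)^(17/2).
= 1.49505^(17/2) = 30.52.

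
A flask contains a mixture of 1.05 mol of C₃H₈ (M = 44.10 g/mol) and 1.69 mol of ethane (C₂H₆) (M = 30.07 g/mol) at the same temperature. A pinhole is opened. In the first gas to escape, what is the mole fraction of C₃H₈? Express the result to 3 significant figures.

0.339

Each component's effusion rate ∝ (its partial pressure)·(1/√M) ∝ n_i/√M_i.
x_C₃H₈(eff) = (n_C₃H₈/√M_C₃H₈) / (n_C₃H₈/√M_C₃H₈ + n_C₂H₆/√M_C₂H₆)
= (1.05/√44.10) / (1.05/√44.10 + 1.69/√30.07) = 0.1581/(0.1581 + 0.3082) = 0.339.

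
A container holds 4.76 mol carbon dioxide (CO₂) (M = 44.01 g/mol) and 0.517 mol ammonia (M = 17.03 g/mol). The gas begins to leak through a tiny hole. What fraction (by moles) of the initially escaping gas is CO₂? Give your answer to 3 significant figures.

Rate_i ∝ x_i/√M_i (Graham's law weighted by mole fraction), so the effusate composition follows n_i/√M_i.
Mole fraction of CO₂ in the effusate = (n_CO₂/√M_CO₂) / (n_CO₂/√M_CO₂ + n_NH₃/√M_NH₃)
= (4.76/√44.01) / (4.76/√44.01 + 0.517/√17.03) = 0.7175/(0.7175 + 0.1253) = 0.851.

0.851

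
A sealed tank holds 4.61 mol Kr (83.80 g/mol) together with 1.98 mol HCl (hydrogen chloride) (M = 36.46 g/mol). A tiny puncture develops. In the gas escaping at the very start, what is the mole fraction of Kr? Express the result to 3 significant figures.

Each component's effusion rate ∝ (its partial pressure)·(1/√M) ∝ n_i/√M_i.
Mole fraction of Kr in the effusate = (n_Kr/√M_Kr) / (n_Kr/√M_Kr + n_HCl/√M_HCl)
= (4.61/√83.80) / (4.61/√83.80 + 1.98/√36.46) = 0.5036/(0.5036 + 0.3279) = 0.606.

0.606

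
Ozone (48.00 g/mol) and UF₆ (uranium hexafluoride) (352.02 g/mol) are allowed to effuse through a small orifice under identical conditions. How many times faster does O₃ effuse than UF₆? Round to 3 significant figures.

2.71

Since effusion rate ∝ 1/√M, rate_O₃/rate_UF₆ = √(M_UF₆/M_O₃) = √(352.02/48.00) = √7.334 = 2.71.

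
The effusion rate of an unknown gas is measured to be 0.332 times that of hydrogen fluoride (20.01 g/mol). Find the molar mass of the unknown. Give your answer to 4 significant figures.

181.5 g/mol

Since effusion rate ∝ 1/√M, rate_X/rate_HF = √(M_HF/M_X).
0.332 = √(20.01/M_X)
M_X = 20.01 / 0.332² = 20.01 / 0.1102 = 181.5 g/mol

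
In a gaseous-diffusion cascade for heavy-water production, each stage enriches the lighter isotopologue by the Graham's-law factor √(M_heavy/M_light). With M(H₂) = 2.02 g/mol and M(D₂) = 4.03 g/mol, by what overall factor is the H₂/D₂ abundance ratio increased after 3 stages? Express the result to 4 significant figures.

2.818

After 3 stages the ratio has grown by (√(4.03/2.02))^3 = (4.03/2.02)^(3/2).
= 1.99505^(3/2) = 2.818.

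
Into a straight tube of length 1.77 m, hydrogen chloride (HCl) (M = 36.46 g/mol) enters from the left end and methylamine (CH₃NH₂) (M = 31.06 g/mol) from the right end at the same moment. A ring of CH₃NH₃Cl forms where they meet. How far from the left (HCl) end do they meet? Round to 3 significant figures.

Distances travelled in equal time are proportional to diffusion rates, so d_HCl/d_CH₃NH₂ = √(M_CH₃NH₂/M_HCl) = √(31.06/36.46) = 0.9230.
With d_HCl + d_CH₃NH₂ = 1.77 m, d_CH₃NH₂ = 1.77/(1 + 0.9230) = 0.9204 m.
d_HCl = 1.77 − 0.9204 = 0.850 m.

0.850 m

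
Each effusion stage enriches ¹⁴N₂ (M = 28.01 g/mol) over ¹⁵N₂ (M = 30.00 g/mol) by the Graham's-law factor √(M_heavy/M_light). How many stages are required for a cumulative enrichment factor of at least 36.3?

Single-stage factor α = √(30.00/28.01), so ln α = ½ ln(1.07105) = 0.03432.
Need α^N ≥ 36.3 ⇒ N ≥ ln(36.3) / ln α = 3.592 / 0.03432 = 104.66.
Minimum whole number of stages: N = 105.

105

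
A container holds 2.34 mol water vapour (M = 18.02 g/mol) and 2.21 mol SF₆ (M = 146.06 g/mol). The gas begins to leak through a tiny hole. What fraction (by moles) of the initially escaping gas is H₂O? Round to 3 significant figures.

Each component's effusion rate ∝ (its partial pressure)·(1/√M) ∝ n_i/√M_i.
x_H₂O(eff) = (n_H₂O/√M_H₂O) / (n_H₂O/√M_H₂O + n_SF₆/√M_SF₆)
= (2.34/√18.02) / (2.34/√18.02 + 2.21/√146.06) = 0.5512/(0.5512 + 0.1829) = 0.751.

0.751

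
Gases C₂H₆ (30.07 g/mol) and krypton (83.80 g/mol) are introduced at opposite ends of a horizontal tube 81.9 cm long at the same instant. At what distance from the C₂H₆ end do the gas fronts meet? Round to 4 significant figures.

Graham's law gives d_C₂H₆/d_Kr = rate_C₂H₆/rate_Kr = √(M_Kr/M_C₂H₆) = √(83.80/30.07) = 1.669.
With d_C₂H₆ + d_Kr = 81.9 cm, d_Kr = 81.9/(1 + 1.669) = 30.68 cm.
d_C₂H₆ = 81.9 − 30.68 = 51.22 cm.

51.22 cm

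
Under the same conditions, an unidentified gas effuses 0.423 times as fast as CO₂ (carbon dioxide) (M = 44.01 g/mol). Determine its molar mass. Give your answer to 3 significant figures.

From Graham's law, rate_X/rate_CO₂ = √(M_CO₂/M_X).
0.423 = √(44.01/M_X)
M_X = 44.01 / 0.423² = 44.01 / 0.1789 = 246 g/mol

246 g/mol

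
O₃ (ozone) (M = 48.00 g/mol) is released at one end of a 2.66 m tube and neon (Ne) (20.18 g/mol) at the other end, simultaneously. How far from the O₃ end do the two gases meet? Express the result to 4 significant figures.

1.046 m

In equal time, each gas travels a distance ∝ its rate ∝ 1/√M, so d_O₃/d_Ne = √(M_Ne/M_O₃) = √(20.18/48.00) = 0.6484.
With d_O₃ + d_Ne = 2.66 m, d_Ne = 2.66/(1 + 0.6484) = 1.614 m.
d_O₃ = 2.66 − 1.614 = 1.046 m.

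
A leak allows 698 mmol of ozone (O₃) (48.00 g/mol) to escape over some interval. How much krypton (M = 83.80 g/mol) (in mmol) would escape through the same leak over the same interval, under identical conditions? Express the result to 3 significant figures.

From Graham's law, rate_Kr/rate_O₃ = √(M_O₃/M_Kr) = √(48.00/83.80) = √0.5728 = 0.7568.
So the amount for Kr is 698 × 0.7568 = 528 mmol.

528 mmol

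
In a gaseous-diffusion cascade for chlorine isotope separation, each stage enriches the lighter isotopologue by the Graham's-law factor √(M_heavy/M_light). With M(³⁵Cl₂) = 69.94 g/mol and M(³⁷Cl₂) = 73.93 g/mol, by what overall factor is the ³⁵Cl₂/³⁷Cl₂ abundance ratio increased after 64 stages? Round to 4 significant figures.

5.903

After 64 stages the ratio has grown by (√(73.93/69.94))^64 = (73.93/69.94)^(64/2).
= 1.05705^32 = 5.903.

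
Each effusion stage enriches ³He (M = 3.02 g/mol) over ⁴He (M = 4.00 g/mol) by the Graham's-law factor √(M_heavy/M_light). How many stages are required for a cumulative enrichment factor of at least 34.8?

Single-stage factor α = √(4.00/3.02), so ln α = ½ ln(1.32450) = 0.1405.
Need α^N ≥ 34.8 ⇒ N ≥ ln(34.8) / ln α = 3.550 / 0.1405 = 25.26.
So at least 26 stages are needed.

26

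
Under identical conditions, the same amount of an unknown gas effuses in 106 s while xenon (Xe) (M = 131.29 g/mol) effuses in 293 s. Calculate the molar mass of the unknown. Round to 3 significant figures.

17.2 g/mol

Using Graham's law: t_X/t_Xe = √(M_X/M_Xe).
106/293 = 0.3618 = √(M_X/131.29)
M_X = 131.29 × 0.3618² = 131.29 × 0.1309 = 17.2 g/mol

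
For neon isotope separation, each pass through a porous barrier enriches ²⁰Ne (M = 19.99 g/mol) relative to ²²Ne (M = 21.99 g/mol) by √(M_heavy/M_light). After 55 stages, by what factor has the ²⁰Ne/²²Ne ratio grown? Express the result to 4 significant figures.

After 55 stages the ratio has grown by (√(21.99/19.99))^55 = (21.99/19.99)^(55/2).
= 1.10005^(55/2) = 13.77.

13.77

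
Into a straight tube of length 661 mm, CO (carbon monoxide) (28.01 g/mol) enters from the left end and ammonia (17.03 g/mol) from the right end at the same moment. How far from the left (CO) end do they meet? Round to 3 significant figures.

The fronts meet when d_CO + d_NH₃ = L with d_CO/d_NH₃ = √(M_NH₃/M_CO) (Graham's law). Here √(M_NH₃/M_CO) = √(17.03/28.01) = 0.7797.
With d_CO + d_NH₃ = 661 mm, d_NH₃ = 661/(1 + 0.7797) = 371.4 mm.
d_CO = 661 − 371.4 = 290 mm.

290 mm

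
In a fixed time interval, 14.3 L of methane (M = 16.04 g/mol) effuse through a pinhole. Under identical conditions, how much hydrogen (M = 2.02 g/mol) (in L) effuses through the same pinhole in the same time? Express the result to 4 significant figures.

Since effusion rate ∝ 1/√M, rate_H₂/rate_CH₄ = √(M_CH₄/M_H₂) = √(16.04/2.02) = √7.941 = 2.818.
So the volume for H₂ is 14.3 × 2.818 = 40.30 L.

40.30 L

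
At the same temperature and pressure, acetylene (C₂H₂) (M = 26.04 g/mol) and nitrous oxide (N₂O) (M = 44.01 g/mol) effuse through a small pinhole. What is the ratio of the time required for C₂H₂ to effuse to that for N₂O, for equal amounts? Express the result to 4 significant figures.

From Graham's law, t_C₂H₂/t_N₂O = √(M_C₂H₂/M_N₂O) = √(26.04/44.01) = √0.5917 = 0.7692.

0.7692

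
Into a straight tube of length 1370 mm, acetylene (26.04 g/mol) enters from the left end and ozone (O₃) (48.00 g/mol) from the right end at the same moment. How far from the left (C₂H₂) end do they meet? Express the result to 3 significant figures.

789 mm

Graham's law gives d_C₂H₂/d_O₃ = rate_C₂H₂/rate_O₃ = √(M_O₃/M_C₂H₂) = √(48.00/26.04) = 1.358.
With d_C₂H₂ + d_O₃ = 1370 mm, d_O₃ = 1370/(1 + 1.358) = 581.1 mm.
d_C₂H₂ = 1370 − 581.1 = 789 mm.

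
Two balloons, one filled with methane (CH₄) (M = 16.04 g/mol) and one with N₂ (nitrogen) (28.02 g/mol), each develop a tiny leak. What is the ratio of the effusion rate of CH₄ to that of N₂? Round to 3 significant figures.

1.32

Using Graham's law: rate_CH₄/rate_N₂ = √(M_N₂/M_CH₄) = √(28.02/16.04) = √1.747 = 1.32.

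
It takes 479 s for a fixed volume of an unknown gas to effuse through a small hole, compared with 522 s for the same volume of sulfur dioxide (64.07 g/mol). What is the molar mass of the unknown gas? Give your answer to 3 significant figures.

By Graham's law, t_X/t_SO₂ = √(M_X/M_SO₂).
479/522 = 0.9176 = √(M_X/64.07)
M_X = 64.07 × 0.9176² = 64.07 × 0.8420 = 53.9 g/mol

53.9 g/mol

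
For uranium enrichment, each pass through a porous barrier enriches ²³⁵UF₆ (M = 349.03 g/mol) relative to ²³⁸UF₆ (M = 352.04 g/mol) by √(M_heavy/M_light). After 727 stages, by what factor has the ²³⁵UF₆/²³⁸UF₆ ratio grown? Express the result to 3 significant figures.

The single-stage factor is √(M_heavy/M_light), so 727 stages give [√(352.04/349.03)]^727 = (352.04/349.03)^(727/2).
= 1.00862^(727/2) = 22.7.

22.7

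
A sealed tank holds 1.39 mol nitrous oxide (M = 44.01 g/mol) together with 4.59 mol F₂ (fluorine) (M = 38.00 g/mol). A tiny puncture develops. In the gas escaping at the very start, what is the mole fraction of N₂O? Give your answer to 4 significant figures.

The effusion rate of species i is ∝ p_i/√M_i ∝ n_i/√M_i.
Mole fraction of N₂O in the effusate = (n_N₂O/√M_N₂O) / (n_N₂O/√M_N₂O + n_F₂/√M_F₂)
= (1.39/√44.01) / (1.39/√44.01 + 4.59/√38.00) = 0.2095/(0.2095 + 0.7446) = 0.2196.

0.2196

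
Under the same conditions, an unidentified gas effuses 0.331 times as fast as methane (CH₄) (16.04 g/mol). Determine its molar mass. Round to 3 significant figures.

By Graham's law, rate_X/rate_CH₄ = √(M_CH₄/M_X).
0.331 = √(16.04/M_X)
M_X = 16.04 / 0.331² = 16.04 / 0.1096 = 146 g/mol

146 g/mol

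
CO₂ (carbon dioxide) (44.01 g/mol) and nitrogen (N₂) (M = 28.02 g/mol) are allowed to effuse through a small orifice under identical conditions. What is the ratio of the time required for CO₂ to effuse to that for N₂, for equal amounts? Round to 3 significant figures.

1.25

Graham's law gives t_CO₂/t_N₂ = √(M_CO₂/M_N₂) = √(44.01/28.02) = √1.571 = 1.25.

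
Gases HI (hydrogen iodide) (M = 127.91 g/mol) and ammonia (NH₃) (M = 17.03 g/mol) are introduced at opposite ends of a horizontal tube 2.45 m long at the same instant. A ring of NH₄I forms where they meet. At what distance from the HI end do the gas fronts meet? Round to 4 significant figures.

0.6550 m

In equal time, each gas travels a distance ∝ its rate ∝ 1/√M, so d_HI/d_NH₃ = √(M_NH₃/M_HI) = √(17.03/127.91) = 0.3649.
With d_HI + d_NH₃ = 2.45 m, d_NH₃ = 2.45/(1 + 0.3649) = 1.795 m.
d_HI = 2.45 − 1.795 = 0.6550 m.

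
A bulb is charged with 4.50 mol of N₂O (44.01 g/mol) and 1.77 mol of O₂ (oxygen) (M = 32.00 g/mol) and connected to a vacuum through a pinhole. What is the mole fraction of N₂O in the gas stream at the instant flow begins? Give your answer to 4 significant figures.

Effusion rate of each component ∝ n_i/√M_i (partial pressure × 1/√M).
x_N₂O(eff) = (n_N₂O/√M_N₂O) / (n_N₂O/√M_N₂O + n_O₂/√M_O₂)
= (4.50/√44.01) / (4.50/√44.01 + 1.77/√32.00) = 0.6783/(0.6783 + 0.3129) = 0.6843.

0.6843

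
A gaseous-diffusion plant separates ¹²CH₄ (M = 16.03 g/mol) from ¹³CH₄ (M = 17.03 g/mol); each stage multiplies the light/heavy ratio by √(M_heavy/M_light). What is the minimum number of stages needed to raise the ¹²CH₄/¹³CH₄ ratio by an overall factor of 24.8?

107

With α = √(17.03/16.03) per stage, ln α = ½ ln(1.06238) = 0.03026.
Need α^N ≥ 24.8 ⇒ N ≥ ln(24.8) / ln α = 3.211 / 0.03026 = 106.12.
Rounding up, N = 107 stages.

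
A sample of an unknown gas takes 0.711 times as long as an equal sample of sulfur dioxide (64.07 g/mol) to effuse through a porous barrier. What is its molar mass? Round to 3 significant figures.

32.4 g/mol

Using Graham's law: t_X/t_SO₂ = √(M_X/M_SO₂).
0.711 = √(M_X/64.07)
M_X = 64.07 × 0.711² = 64.07 × 0.5055 = 32.4 g/mol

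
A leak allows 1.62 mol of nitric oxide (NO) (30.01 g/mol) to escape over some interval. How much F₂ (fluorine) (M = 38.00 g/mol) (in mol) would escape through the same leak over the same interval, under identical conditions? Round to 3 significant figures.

Since effusion rate ∝ 1/√M, rate_F₂/rate_NO = √(M_NO/M_F₂) = √(30.01/38.00) = √0.7897 = 0.8887.
So the amount for F₂ is 1.62 × 0.8887 = 1.44 mol.

1.44 mol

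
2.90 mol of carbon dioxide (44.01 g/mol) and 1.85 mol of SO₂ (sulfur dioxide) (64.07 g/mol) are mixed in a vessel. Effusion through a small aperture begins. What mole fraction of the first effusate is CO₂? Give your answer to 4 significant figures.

0.6541

Each component's effusion rate ∝ (its partial pressure)·(1/√M) ∝ n_i/√M_i.
x_CO₂(eff) = (n_CO₂/√M_CO₂) / (n_CO₂/√M_CO₂ + n_SO₂/√M_SO₂)
= (2.90/√44.01) / (2.90/√44.01 + 1.85/√64.07) = 0.4371/(0.4371 + 0.2311) = 0.6541.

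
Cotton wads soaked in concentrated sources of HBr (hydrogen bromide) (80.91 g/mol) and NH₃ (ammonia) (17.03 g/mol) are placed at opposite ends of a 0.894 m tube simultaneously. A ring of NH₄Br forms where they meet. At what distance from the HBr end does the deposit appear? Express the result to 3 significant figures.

Distances travelled in equal time are proportional to diffusion rates, so d_HBr/d_NH₃ = √(M_NH₃/M_HBr) = √(17.03/80.91) = 0.4588.
With d_HBr + d_NH₃ = 0.894 m, d_NH₃ = 0.894/(1 + 0.4588) = 0.6128 m.
d_HBr = 0.894 − 0.6128 = 0.281 m.

0.281 m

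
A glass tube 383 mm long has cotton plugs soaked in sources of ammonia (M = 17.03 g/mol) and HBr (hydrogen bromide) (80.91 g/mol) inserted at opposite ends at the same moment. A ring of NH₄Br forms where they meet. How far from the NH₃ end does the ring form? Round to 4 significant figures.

In equal time, each gas travels a distance ∝ its rate ∝ 1/√M, so d_NH₃/d_HBr = √(M_HBr/M_NH₃) = √(80.91/17.03) = 2.180.
With d_NH₃ + d_HBr = 383 mm, d_HBr = 383/(1 + 2.180) = 120.5 mm.
d_NH₃ = 383 − 120.5 = 262.5 mm.

262.5 mm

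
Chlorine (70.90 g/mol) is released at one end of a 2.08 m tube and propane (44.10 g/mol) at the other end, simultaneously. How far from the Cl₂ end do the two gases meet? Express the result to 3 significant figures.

0.917 m

The fronts meet when d_Cl₂ + d_C₃H₈ = L with d_Cl₂/d_C₃H₈ = √(M_C₃H₈/M_Cl₂) (Graham's law). Here √(M_C₃H₈/M_Cl₂) = √(44.10/70.90) = 0.7887.
With d_Cl₂ + d_C₃H₈ = 2.08 m, d_C₃H₈ = 2.08/(1 + 0.7887) = 1.163 m.
d_Cl₂ = 2.08 − 1.163 = 0.917 m.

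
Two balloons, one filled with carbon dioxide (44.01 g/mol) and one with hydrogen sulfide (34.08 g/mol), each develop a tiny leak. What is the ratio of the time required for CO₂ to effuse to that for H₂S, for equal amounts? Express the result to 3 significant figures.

1.14

Since effusion rate ∝ 1/√M, t_CO₂/t_H₂S = √(M_CO₂/M_H₂S) = √(44.01/34.08) = √1.291 = 1.14.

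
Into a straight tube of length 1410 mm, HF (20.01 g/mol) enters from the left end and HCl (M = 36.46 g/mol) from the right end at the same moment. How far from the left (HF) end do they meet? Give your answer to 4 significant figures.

Graham's law gives d_HF/d_HCl = rate_HF/rate_HCl = √(M_HCl/M_HF) = √(36.46/20.01) = 1.350.
With d_HF + d_HCl = 1410 mm, d_HCl = 1410/(1 + 1.350) = 600.0 mm.
d_HF = 1410 − 600.0 = 810.0 mm.

810.0 mm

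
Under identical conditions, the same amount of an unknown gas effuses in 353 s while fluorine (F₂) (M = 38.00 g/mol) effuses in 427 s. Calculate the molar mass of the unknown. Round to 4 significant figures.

25.97 g/mol

Graham's law gives t_X/t_F₂ = √(M_X/M_F₂).
353/427 = 0.8267 = √(M_X/38.00)
M_X = 38.00 × 0.8267² = 38.00 × 0.6834 = 25.97 g/mol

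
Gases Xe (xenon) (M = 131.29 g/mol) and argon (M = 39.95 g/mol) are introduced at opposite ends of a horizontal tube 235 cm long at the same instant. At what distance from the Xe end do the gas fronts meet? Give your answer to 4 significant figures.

In equal time, each gas travels a distance ∝ its rate ∝ 1/√M, so d_Xe/d_Ar = √(M_Ar/M_Xe) = √(39.95/131.29) = 0.5516.
With d_Xe + d_Ar = 235 cm, d_Ar = 235/(1 + 0.5516) = 151.5 cm.
d_Xe = 235 − 151.5 = 83.55 cm.

83.55 cm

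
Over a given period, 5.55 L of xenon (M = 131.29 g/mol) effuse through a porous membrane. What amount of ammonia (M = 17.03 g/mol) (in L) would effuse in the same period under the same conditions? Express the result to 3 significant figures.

Since effusion rate ∝ 1/√M, rate_NH₃/rate_Xe = √(M_Xe/M_NH₃) = √(131.29/17.03) = √7.709 = 2.777.
So the volume for NH₃ is 5.55 × 2.777 = 15.4 L.

15.4 L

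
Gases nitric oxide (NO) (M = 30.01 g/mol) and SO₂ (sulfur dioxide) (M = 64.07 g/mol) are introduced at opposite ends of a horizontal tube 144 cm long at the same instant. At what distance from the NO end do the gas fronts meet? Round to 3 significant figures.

85.5 cm

Graham's law gives d_NO/d_SO₂ = rate_NO/rate_SO₂ = √(M_SO₂/M_NO) = √(64.07/30.01) = 1.461.
With d_NO + d_SO₂ = 144 cm, d_SO₂ = 144/(1 + 1.461) = 58.51 cm.
d_NO = 144 − 58.51 = 85.5 cm.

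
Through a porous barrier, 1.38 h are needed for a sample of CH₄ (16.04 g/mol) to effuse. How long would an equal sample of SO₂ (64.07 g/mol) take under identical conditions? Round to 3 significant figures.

2.76 h

Using Graham's law: t_SO₂/t_CH₄ = √(M_SO₂/M_CH₄) = √(64.07/16.04) = √3.994 = 1.999.
So the time for SO₂ is 1.38 × 1.999 = 2.76 h.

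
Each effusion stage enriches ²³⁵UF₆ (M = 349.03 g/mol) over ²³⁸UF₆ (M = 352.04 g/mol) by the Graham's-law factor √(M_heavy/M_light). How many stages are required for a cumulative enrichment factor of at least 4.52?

Per stage α = (352.04/349.03)^(1/2) = 1.00862^0.5, giving ln α = 0.004293.
Need α^N ≥ 4.52 ⇒ N ≥ ln(4.52) / ln α = 1.509 / 0.004293 = 351.35.
Minimum whole number of stages: N = 352.

352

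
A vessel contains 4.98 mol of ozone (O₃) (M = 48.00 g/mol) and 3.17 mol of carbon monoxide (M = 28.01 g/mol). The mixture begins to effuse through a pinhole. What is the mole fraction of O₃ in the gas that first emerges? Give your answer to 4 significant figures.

0.5455

Rate_i ∝ x_i/√M_i (Graham's law weighted by mole fraction), so the effusate composition follows n_i/√M_i.
x_O₃(eff) = (n_O₃/√M_O₃) / (n_O₃/√M_O₃ + n_CO/√M_CO)
= (4.98/√48.00) / (4.98/√48.00 + 3.17/√28.01) = 0.7188/(0.7188 + 0.5990) = 0.5455.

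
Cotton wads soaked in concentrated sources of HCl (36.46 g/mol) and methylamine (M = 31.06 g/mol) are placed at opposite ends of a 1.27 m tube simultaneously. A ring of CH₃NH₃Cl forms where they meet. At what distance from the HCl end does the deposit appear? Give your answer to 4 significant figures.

In equal time, each gas travels a distance ∝ its rate ∝ 1/√M, so d_HCl/d_CH₃NH₂ = √(M_CH₃NH₂/M_HCl) = √(31.06/36.46) = 0.9230.
With d_HCl + d_CH₃NH₂ = 1.27 m, d_CH₃NH₂ = 1.27/(1 + 0.9230) = 0.6604 m.
d_HCl = 1.27 − 0.6604 = 0.6096 m.

0.6096 m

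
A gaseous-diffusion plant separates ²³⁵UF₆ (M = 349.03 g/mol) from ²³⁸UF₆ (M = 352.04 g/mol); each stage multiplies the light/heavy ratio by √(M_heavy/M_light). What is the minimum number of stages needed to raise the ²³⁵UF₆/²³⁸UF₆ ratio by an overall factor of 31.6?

Single-stage factor α = √(352.04/349.03), so ln α = ½ ln(1.00862) = 0.004293.
Need α^N ≥ 31.6 ⇒ N ≥ ln(31.6) / ln α = 3.453 / 0.004293 = 804.28.
Minimum whole number of stages: N = 805.

805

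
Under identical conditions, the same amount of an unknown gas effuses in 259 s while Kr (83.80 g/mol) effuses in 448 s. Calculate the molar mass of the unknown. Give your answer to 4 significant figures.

Since effusion rate ∝ 1/√M, t_X/t_Kr = √(M_X/M_Kr).
259/448 = 0.5781 = √(M_X/83.80)
M_X = 83.80 × 0.5781² = 83.80 × 0.3342 = 28.01 g/mol

28.01 g/mol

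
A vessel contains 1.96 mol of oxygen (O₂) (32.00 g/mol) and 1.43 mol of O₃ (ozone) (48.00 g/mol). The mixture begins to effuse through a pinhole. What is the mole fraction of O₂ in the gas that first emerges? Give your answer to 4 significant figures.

0.6267

Rate_i ∝ x_i/√M_i (Graham's law weighted by mole fraction), so the effusate composition follows n_i/√M_i.
So x_O₂ in the escaping gas = (n_O₂/√M_O₂) / Σ(n_i/√M_i)
= (1.96/√32.00) / (1.96/√32.00 + 1.43/√48.00) = 0.3465/(0.3465 + 0.2064) = 0.6267.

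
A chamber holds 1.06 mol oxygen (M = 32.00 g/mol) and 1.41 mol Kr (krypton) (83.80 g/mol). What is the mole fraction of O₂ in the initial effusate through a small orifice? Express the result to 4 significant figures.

0.5489

Effusion rate of each component ∝ n_i/√M_i (partial pressure × 1/√M).
x_O₂(eff) = (n_O₂/√M_O₂) / (n_O₂/√M_O₂ + n_Kr/√M_Kr)
= (1.06/√32.00) / (1.06/√32.00 + 1.41/√83.80) = 0.1874/(0.1874 + 0.1540) = 0.5489.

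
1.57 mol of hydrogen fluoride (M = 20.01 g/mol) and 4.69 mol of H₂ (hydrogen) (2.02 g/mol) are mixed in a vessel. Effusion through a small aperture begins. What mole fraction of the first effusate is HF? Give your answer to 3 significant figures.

The effusion rate of species i is ∝ p_i/√M_i ∝ n_i/√M_i.
So x_HF in the escaping gas = (n_HF/√M_HF) / Σ(n_i/√M_i)
= (1.57/√20.01) / (1.57/√20.01 + 4.69/√2.02) = 0.3510/(0.3510 + 3.300) = 0.0961.

0.0961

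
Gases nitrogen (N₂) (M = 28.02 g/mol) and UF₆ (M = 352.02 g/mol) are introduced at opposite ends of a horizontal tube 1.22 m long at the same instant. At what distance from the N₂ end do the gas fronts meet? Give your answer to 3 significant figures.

Distances travelled in equal time are proportional to diffusion rates, so d_N₂/d_UF₆ = √(M_UF₆/M_N₂) = √(352.02/28.02) = 3.544.
With d_N₂ + d_UF₆ = 1.22 m, d_UF₆ = 1.22/(1 + 3.544) = 0.2685 m.
d_N₂ = 1.22 − 0.2685 = 0.952 m.

0.952 m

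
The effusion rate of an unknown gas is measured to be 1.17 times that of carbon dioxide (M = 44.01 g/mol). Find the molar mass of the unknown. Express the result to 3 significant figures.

32.1 g/mol

By Graham's law, rate_X/rate_CO₂ = √(M_CO₂/M_X).
1.17 = √(44.01/M_X)
M_X = 44.01 / 1.17² = 44.01 / 1.369 = 32.1 g/mol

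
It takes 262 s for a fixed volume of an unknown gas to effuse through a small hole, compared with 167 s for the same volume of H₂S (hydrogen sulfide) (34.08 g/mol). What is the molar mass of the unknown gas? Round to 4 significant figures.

By Graham's law, t_X/t_H₂S = √(M_X/M_H₂S).
262/167 = 1.569 = √(M_X/34.08)
M_X = 34.08 × 1.569² = 34.08 × 2.461 = 83.88 g/mol

83.88 g/mol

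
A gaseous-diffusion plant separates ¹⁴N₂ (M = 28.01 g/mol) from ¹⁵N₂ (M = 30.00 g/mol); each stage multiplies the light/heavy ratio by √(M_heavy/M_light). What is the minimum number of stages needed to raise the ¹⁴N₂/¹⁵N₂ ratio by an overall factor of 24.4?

Single-stage factor α = √(30.00/28.01), so ln α = ½ ln(1.07105) = 0.03432.
Need α^N ≥ 24.4 ⇒ N ≥ ln(24.4) / ln α = 3.195 / 0.03432 = 93.09.
So at least 94 stages are needed.

94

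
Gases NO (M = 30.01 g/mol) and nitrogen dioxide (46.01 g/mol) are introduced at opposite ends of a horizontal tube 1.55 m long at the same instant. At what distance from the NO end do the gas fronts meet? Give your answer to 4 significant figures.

0.8575 m

The fronts meet when d_NO + d_NO₂ = L with d_NO/d_NO₂ = √(M_NO₂/M_NO) (Graham's law). Here √(M_NO₂/M_NO) = √(46.01/30.01) = 1.238.
With d_NO + d_NO₂ = 1.55 m, d_NO₂ = 1.55/(1 + 1.238) = 0.6925 m.
d_NO = 1.55 − 0.6925 = 0.8575 m.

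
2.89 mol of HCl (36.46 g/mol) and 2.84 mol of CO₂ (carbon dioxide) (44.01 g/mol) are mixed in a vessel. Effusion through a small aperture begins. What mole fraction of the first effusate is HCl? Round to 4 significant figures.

Each component's effusion rate ∝ (its partial pressure)·(1/√M) ∝ n_i/√M_i.
Mole fraction of HCl in the effusate = (n_HCl/√M_HCl) / (n_HCl/√M_HCl + n_CO₂/√M_CO₂)
= (2.89/√36.46) / (2.89/√36.46 + 2.84/√44.01) = 0.4786/(0.4786 + 0.4281) = 0.5279.

0.5279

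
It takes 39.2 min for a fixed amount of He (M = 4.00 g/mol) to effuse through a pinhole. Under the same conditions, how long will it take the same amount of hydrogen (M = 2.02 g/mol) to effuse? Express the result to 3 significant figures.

From Graham's law, t_H₂/t_He = √(M_H₂/M_He) = √(2.02/4.00) = √0.5050 = 0.7106.
So the time for H₂ is 39.2 × 0.7106 = 27.9 min.

27.9 min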